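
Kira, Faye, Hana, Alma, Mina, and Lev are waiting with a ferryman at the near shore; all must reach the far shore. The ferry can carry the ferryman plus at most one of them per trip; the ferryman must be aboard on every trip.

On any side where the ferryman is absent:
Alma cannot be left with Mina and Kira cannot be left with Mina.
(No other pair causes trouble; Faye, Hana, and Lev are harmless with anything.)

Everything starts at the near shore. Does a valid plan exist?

1. Ferryman goes to the far shore with Mina.
2. Ferryman goes back to the near shore alone.
3. Ferryman goes to the far shore with Kira.
4. Ferryman goes back to the near shore with Mina.
5. Ferryman goes to the far shore with Alma.
6. Ferryman goes back to the near shore alone.
7. Ferryman goes to the far shore with Faye.
8. Ferryman goes back to the near shore alone.
9. Ferryman goes to the far shore with Hana.
10. Ferryman goes back to the near shore alone.
11. Ferryman goes to the far shore with Lev.
12. Ferryman goes back to the near shore alone.
13. Ferryman goes to the far shore with Mina.

Yes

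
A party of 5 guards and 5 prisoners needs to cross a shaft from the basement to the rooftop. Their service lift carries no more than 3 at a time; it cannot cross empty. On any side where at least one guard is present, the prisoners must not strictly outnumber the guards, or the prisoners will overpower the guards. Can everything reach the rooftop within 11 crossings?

Yes — this plan uses 11 crossings (≤ 11):
1. 2 prisoners → the rooftop.  (the basement: 5G 3P; the rooftop: 0G 2P)
2. 1 prisoner ← the basement.  (the basement: 5G 4P; the rooftop: 0G 1P)
3. 3 prisoners → the rooftop.  (the basement: 5G 1P; the rooftop: 0G 4P)
4. 1 prisoner ← the basement.  (the basement: 5G 2P; the rooftop: 0G 3P)
5. 3 guards → the rooftop.  (the basement: 2G 2P; the rooftop: 3G 3P)
6. 1 guard and 1 prisoner ← the basement.  (the basement: 3G 3P; the rooftop: 2G 2P)
7. 3 guards → the rooftop.  (the basement: 0G 3P; the rooftop: 5G 2P)
8. 1 prisoner ← the basement.  (the basement: 0G 4P; the rooftop: 5G 1P)
9. 2 prisoners → the rooftop.  (the basement: 0G 2P; the rooftop: 5G 3P)
10. 1 prisoner ← the basement.  (the basement: 0G 3P; the rooftop: 5G 2P)
11. 3 prisoners → the rooftop.  (the basement: 0G 0P; the rooftop: 5G 5P)

Yes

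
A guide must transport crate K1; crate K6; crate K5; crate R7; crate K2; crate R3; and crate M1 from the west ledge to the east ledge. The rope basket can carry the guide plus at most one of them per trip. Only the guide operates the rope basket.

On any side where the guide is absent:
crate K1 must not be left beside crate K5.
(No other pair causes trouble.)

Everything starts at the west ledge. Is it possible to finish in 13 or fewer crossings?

Yes

Yes — this plan uses 13 crossings (≤ 13):
1. Guide goes to the east ledge with crate K1.  [the west ledge: crate K2, crate K5, crate K6, crate M1, crate R3, crate R7 | the east ledge: crate K1]
2. Guide goes back to the west ledge alone.  [the west ledge: crate K2, crate K5, crate K6, crate M1, crate R3, crate R7 | the east ledge: crate K1]
3. Guide goes to the east ledge with crate K6.  [the west ledge: crate K2, crate K5, crate M1, crate R3, crate R7 | the east ledge: crate K1, crate K6]
4. Guide goes back to the west ledge alone.  [the west ledge: crate K2, crate K5, crate M1, crate R3, crate R7 | the east ledge: crate K1, crate K6]
5. Guide goes to the east ledge with crate R7.  [the west ledge: crate K2, crate K5, crate M1, crate R3 | the east ledge: crate K1, crate K6, crate R7]
6. Guide goes back to the west ledge alone.  [the west ledge: crate K2, crate K5, crate M1, crate R3 | the east ledge: crate K1, crate K6, crate R7]
7. Guide goes to the east ledge with crate K2.  [the west ledge: crate K5, crate M1, crate R3 | the east ledge: crate K1, crate K2, crate K6, crate R7]
8. Guide goes back to the west ledge alone.  [the west ledge: crate K5, crate M1, crate R3 | the east ledge: crate K1, crate K2, crate K6, crate R7]
9. Guide goes to the east ledge with crate R3.  [the west ledge: crate K5, crate M1 | the east ledge: crate K1, crate K2, crate K6, crate R3, crate R7]
10. Guide goes back to the west ledge alone.  [the west ledge: crate K5, crate M1 | the east ledge: crate K1, crate K2, crate K6, crate R3, crate R7]
11. Guide goes to the east ledge with crate M1.  [the west ledge: crate K5 | the east ledge: crate K1, crate K2, crate K6, crate M1, crate R3, crate R7]
12. Guide goes back to the west ledge alone.  [the west ledge: crate K5 | the east ledge: crate K1, crate K2, crate K6, crate M1, crate R3, crate R7]
13. Guide goes to the east ledge with crate K5.  [the west ledge: — | the east ledge: crate K1, crate K2, crate K5, crate K6, crate M1, crate R3, crate R7]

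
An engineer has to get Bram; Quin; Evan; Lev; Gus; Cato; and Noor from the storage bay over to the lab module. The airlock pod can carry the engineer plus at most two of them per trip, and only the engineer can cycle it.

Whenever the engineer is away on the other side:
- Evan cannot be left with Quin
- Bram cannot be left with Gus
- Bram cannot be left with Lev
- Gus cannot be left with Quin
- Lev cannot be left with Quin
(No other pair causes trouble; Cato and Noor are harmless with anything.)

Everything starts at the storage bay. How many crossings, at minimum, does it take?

9

Counting alone: the engineer can take at most 2 across per trip to the lab module, so moving all 7 needs at least 4 loaded trips out, with a return between consecutive ones — at least 7 crossings.
The safety rule pushes this higher. Following every safe sequence of crossings, the most of the 7 that can be at the lab module as the airlock pod arrives there on crossing 7 is 6 — never all 7.
So no plan with fewer than 9 crossings exists, and this one achieves 9:
1. Engineer goes to the lab module with Bram and Quin.  [the storage bay: Cato, Evan, Gus, Lev, Noor | the lab module: Bram, Quin]
2. Engineer goes back to the storage bay alone.  [the storage bay: Cato, Evan, Gus, Lev, Noor | the lab module: Bram, Quin]
3. Engineer goes to the lab module with Evan.  [the storage bay: Cato, Gus, Lev, Noor | the lab module: Bram, Evan, Quin]
4. Engineer goes back to the storage bay with Quin.  [the storage bay: Cato, Gus, Lev, Noor, Quin | the lab module: Bram, Evan]
5. Engineer goes to the lab module with Gus and Lev.  [the storage bay: Cato, Noor, Quin | the lab module: Bram, Evan, Gus, Lev]
6. Engineer goes back to the storage bay with Bram.  [the storage bay: Bram, Cato, Noor, Quin | the lab module: Evan, Gus, Lev]
7. Engineer goes to the lab module with Cato and Noor.  [the storage bay: Bram, Quin | the lab module: Cato, Evan, Gus, Lev, Noor]
8. Engineer goes back to the storage bay alone.  [the storage bay: Bram, Quin | the lab module: Cato, Evan, Gus, Lev, Noor]
9. Engineer goes to the lab module with Bram and Quin.  [the storage bay: — | the lab module: Bram, Cato, Evan, Gus, Lev, Noor, Quin]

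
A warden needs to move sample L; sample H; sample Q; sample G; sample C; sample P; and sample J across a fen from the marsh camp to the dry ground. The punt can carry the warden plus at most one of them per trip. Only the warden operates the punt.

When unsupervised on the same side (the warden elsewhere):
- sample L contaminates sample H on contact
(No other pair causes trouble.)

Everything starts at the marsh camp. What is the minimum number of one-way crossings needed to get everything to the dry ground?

Counting alone: the warden can take at most 1 across per trip to the dry ground, so moving all 7 needs at least 7 loaded trips out, with a return between consecutive ones — at least 13 crossings.
The plan below uses exactly 13 crossings, so it is optimal:
1. Warden goes to the dry ground with sample L.  [the marsh camp: sample C, sample G, sample H, sample J, sample P, sample Q | the dry ground: sample L]
2. Warden goes back to the marsh camp alone.  [the marsh camp: sample C, sample G, sample H, sample J, sample P, sample Q | the dry ground: sample L]
3. Warden goes to the dry ground with sample Q.  [the marsh camp: sample C, sample G, sample H, sample J, sample P | the dry ground: sample L, sample Q]
4. Warden goes back to the marsh camp alone.  [the marsh camp: sample C, sample G, sample H, sample J, sample P | the dry ground: sample L, sample Q]
5. Warden goes to the dry ground with sample G.  [the marsh camp: sample C, sample H, sample J, sample P | the dry ground: sample G, sample L, sample Q]
6. Warden goes back to the marsh camp alone.  [the marsh camp: sample C, sample H, sample J, sample P | the dry ground: sample G, sample L, sample Q]
7. Warden goes to the dry ground with sample C.  [the marsh camp: sample H, sample J, sample P | the dry ground: sample C, sample G, sample L, sample Q]
8. Warden goes back to the marsh camp alone.  [the marsh camp: sample H, sample J, sample P | the dry ground: sample C, sample G, sample L, sample Q]
9. Warden goes to the dry ground with sample P.  [the marsh camp: sample H, sample J | the dry ground: sample C, sample G, sample L, sample P, sample Q]
10. Warden goes back to the marsh camp alone.  [the marsh camp: sample H, sample J | the dry ground: sample C, sample G, sample L, sample P, sample Q]
11. Warden goes to the dry ground with sample J.  [the marsh camp: sample H | the dry ground: sample C, sample G, sample J, sample L, sample P, sample Q]
12. Warden goes back to the marsh camp alone.  [the marsh camp: sample H | the dry ground: sample C, sample G, sample J, sample L, sample P, sample Q]
13. Warden goes to the dry ground with sample H.  [the marsh camp: — | the dry ground: sample C, sample G, sample H, sample J, sample L, sample P, sample Q]

13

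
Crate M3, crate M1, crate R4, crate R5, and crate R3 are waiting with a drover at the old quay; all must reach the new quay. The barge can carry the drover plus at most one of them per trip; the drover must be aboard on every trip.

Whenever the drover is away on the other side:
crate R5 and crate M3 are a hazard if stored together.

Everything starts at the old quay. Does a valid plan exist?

1. Drover goes to the new quay with crate M3.  [the old quay: crate M1, crate R3, crate R4, crate R5 | the new quay: crate M3]
2. Drover goes back to the old quay alone.  [the old quay: crate M1, crate R3, crate R4, crate R5 | the new quay: crate M3]
3. Drover goes to the new quay with crate M1.  [the old quay: crate R3, crate R4, crate R5 | the new quay: crate M1, crate M3]
4. Drover goes back to the old quay alone.  [the old quay: crate R3, crate R4, crate R5 | the new quay: crate M1, crate M3]
5. Drover goes to the new quay with crate R4.  [the old quay: crate R3, crate R5 | the new quay: crate M1, crate M3, crate R4]
6. Drover goes back to the old quay alone.  [the old quay: crate R3, crate R5 | the new quay: crate M1, crate M3, crate R4]
7. Drover goes to the new quay with crate R3.  [the old quay: crate R5 | the new quay: crate M1, crate M3, crate R3, crate R4]
8. Drover goes back to the old quay alone.  [the old quay: crate R5 | the new quay: crate M1, crate M3, crate R3, crate R4]
9. Drover goes to the new quay with crate R5.  [the old quay: — | the new quay: crate M1, crate M3, crate R3, crate R4, crate R5]

Yes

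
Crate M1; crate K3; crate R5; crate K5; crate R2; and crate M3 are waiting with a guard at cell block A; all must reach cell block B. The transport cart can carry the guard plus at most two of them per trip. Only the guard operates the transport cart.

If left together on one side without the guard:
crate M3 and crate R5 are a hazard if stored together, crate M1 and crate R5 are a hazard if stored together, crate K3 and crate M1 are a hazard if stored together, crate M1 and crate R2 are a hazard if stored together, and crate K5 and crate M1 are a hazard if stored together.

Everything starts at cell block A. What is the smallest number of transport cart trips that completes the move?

Counting alone: the guard can take at most 2 across per trip to cell block B, so moving all 6 needs at least 3 loaded trips out, with a return between consecutive ones — at least 5 crossings.
The safety rule pushes this higher. Following every safe sequence of crossings, the most of the 6 that can be at cell block B as the transport cart arrives there on crossing 5 is 5 — never all 6.
So no plan with fewer than 7 crossings exists, and this one achieves 7:
1. Guard goes to cell block B with crate M1 and crate R5.
2. Guard goes back to cell block A with crate M1.
3. Guard goes to cell block B with crate K3 and crate M1.
4. Guard goes back to cell block A with crate M1.
5. Guard goes to cell block B with crate K5 and crate R2.
6. Guard goes back to cell block A alone.
7. Guard goes to cell block B with crate M1 and crate M3.

7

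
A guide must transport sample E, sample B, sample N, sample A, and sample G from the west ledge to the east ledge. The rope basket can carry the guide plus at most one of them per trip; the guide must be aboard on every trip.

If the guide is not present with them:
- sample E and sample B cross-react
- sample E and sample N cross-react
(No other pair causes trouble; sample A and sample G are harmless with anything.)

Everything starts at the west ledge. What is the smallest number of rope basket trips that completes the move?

Counting alone: the guide can take at most 1 across per trip to the east ledge, so moving all 5 needs at least 5 loaded trips out, with a return between consecutive ones — at least 9 crossings.
The safety rule pushes this higher. Following every safe sequence of crossings, the most of the 5 that can be at the east ledge as the rope basket arrives there on crossing 9 is 4 — never all 5.
So no plan with fewer than 11 crossings exists, and this one achieves 11:
1. Guide goes to the east ledge with sample E.  [the west ledge: sample A, sample B, sample G, sample N | the east ledge: sample E]
2. Guide goes back to the west ledge alone.  [the west ledge: sample A, sample B, sample G, sample N | the east ledge: sample E]
3. Guide goes to the east ledge with sample B.  [the west ledge: sample A, sample G, sample N | the east ledge: sample B, sample E]
4. Guide goes back to the west ledge with sample E.  [the west ledge: sample A, sample E, sample G, sample N | the east ledge: sample B]
5. Guide goes to the east ledge with sample N.  [the west ledge: sample A, sample E, sample G | the east ledge: sample B, sample N]
6. Guide goes back to the west ledge alone.  [the west ledge: sample A, sample E, sample G | the east ledge: sample B, sample N]
7. Guide goes to the east ledge with sample A.  [the west ledge: sample E, sample G | the east ledge: sample A, sample B, sample N]
8. Guide goes back to the west ledge alone.  [the west ledge: sample E, sample G | the east ledge: sample A, sample B, sample N]
9. Guide goes to the east ledge with sample G.  [the west ledge: sample E | the east ledge: sample A, sample B, sample G, sample N]
10. Guide goes back to the west ledge alone.  [the west ledge: sample E | the east ledge: sample A, sample B, sample G, sample N]
11. Guide goes to the east ledge with sample E.  [the west ledge: — | the east ledge: sample A, sample B, sample E, sample G, sample N]

11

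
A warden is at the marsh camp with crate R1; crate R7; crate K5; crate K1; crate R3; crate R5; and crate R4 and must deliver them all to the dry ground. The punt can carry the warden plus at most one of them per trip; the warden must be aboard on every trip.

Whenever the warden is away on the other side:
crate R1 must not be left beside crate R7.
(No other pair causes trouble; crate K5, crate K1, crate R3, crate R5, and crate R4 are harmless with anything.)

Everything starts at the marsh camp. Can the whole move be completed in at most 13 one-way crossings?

Yes

Yes — this plan uses 13 crossings (≤ 13):
1. Warden goes to the dry ground with crate R1.  [the marsh camp: crate K1, crate K5, crate R3, crate R4, crate R5, crate R7 | the dry ground: crate R1]
2. Warden goes back to the marsh camp alone.  [the marsh camp: crate K1, crate K5, crate R3, crate R4, crate R5, crate R7 | the dry ground: crate R1]
3. Warden goes to the dry ground with crate K5.  [the marsh camp: crate K1, crate R3, crate R4, crate R5, crate R7 | the dry ground: crate K5, crate R1]
4. Warden goes back to the marsh camp alone.  [the marsh camp: crate K1, crate R3, crate R4, crate R5, crate R7 | the dry ground: crate K5, crate R1]
5. Warden goes to the dry ground with crate K1.  [the marsh camp: crate R3, crate R4, crate R5, crate R7 | the dry ground: crate K1, crate K5, crate R1]
6. Warden goes back to the marsh camp alone.  [the marsh camp: crate R3, crate R4, crate R5, crate R7 | the dry ground: crate K1, crate K5, crate R1]
7. Warden goes to the dry ground with crate R3.  [the marsh camp: crate R4, crate R5, crate R7 | the dry ground: crate K1, crate K5, crate R1, crate R3]
8. Warden goes back to the marsh camp alone.  [the marsh camp: crate R4, crate R5, crate R7 | the dry ground: crate K1, crate K5, crate R1, crate R3]
9. Warden goes to the dry ground with crate R5.  [the marsh camp: crate R4, crate R7 | the dry ground: crate K1, crate K5, crate R1, crate R3, crate R5]
10. Warden goes back to the marsh camp alone.  [the marsh camp: crate R4, crate R7 | the dry ground: crate K1, crate K5, crate R1, crate R3, crate R5]
11. Warden goes to the dry ground with crate R4.  [the marsh camp: crate R7 | the dry ground: crate K1, crate K5, crate R1, crate R3, crate R4, crate R5]
12. Warden goes back to the marsh camp alone.  [the marsh camp: crate R7 | the dry ground: crate K1, crate K5, crate R1, crate R3, crate R4, crate R5]
13. Warden goes to the dry ground with crate R7.  [the marsh camp: — | the dry ground: crate K1, crate K5, crate R1, crate R3, crate R4, crate R5, crate R7]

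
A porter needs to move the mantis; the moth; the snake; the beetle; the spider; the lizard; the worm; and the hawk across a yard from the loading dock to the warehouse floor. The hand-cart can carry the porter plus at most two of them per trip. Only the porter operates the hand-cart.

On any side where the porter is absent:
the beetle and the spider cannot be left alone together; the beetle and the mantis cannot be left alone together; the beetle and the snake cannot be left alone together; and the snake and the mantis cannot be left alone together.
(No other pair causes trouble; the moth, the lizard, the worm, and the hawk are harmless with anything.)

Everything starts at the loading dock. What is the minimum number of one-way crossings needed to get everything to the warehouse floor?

13

Counting alone: the porter can take at most 2 across per trip to the warehouse floor, so moving all 8 needs at least 4 loaded trips out, with a return between consecutive ones — at least 7 crossings.
The safety rule pushes this higher. Following every safe sequence of crossings, the most of the 8 that can be at the warehouse floor as the hand-cart arrives there on crossings 7, 9, 11 is 5, 6, 7 respectively — never all 8.
So no plan with fewer than 13 crossings exists, and this one achieves 13:
1. Porter goes to the warehouse floor with the beetle and the mantis.
2. Porter goes back to the loading dock with the mantis.
3. Porter goes to the warehouse floor with the mantis and the moth.
4. Porter goes back to the loading dock with the mantis.
5. Porter goes to the warehouse floor with the mantis and the spider.
6. Porter goes back to the loading dock with the beetle.
7. Porter goes to the warehouse floor with the lizard and the snake.
8. Porter goes back to the loading dock with the mantis.
9. Porter goes to the warehouse floor with the mantis and the worm.
10. Porter goes back to the loading dock with the mantis.
11. Porter goes to the warehouse floor with the hawk and the mantis.
12. Porter goes back to the loading dock with the mantis.
13. Porter goes to the warehouse floor with the beetle and the mantis.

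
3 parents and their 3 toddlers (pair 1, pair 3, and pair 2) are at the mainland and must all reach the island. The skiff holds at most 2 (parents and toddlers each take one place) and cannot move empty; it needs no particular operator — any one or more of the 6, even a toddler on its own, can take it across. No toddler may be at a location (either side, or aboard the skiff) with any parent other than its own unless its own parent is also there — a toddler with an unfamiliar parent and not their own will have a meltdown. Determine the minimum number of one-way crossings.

11

Counting alone: each trip to the island takes at most 2 across and each return brings at least 1 back, so after t trips out (and t−1 returns) at most 2t − (t−1) of the 6 are across; that first reaches 6 at t = 5, so at least 9 crossings are needed.
The safety rule pushes this higher. Following every safe sequence of crossings, the most of the 6 that can be at the island as the skiff arrives there on crossing 9 is 5 — never all 6.
So no plan with fewer than 11 crossings exists, and this one achieves 11:
1. parent 1 and toddler 1 cross → the island.
2. parent 1 crosses ← the mainland.
3. toddler 2 and toddler 3 cross → the island.
4. toddler 1 crosses ← the mainland.
5. parent 2 and parent 3 cross → the island.
6. parent 3 and toddler 3 cross ← the mainland.
7. parent 1 and parent 3 cross → the island.
8. toddler 2 crosses ← the mainland.
9. toddler 1 and toddler 3 cross → the island.
10. parent 2 crosses ← the mainland.
11. parent 2 and toddler 2 cross → the island.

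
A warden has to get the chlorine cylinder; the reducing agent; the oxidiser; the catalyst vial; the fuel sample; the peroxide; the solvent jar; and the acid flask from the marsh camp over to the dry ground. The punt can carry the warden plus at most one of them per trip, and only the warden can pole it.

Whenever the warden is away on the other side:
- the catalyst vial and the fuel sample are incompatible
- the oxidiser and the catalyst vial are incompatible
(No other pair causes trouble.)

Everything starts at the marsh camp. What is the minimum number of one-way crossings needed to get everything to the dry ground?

17

Counting alone: the warden can take at most 1 across per trip to the dry ground, so moving all 8 needs at least 8 loaded trips out, with a return between consecutive ones — at least 15 crossings.
The safety rule pushes this higher. Following every safe sequence of crossings, the most of the 8 that can be at the dry ground as the punt arrives there on crossing 15 is 7 — never all 8.
So no plan with fewer than 17 crossings exists, and this one achieves 17:
1. Warden goes to the dry ground with the catalyst vial.
2. Warden goes back to the marsh camp alone.
3. Warden goes to the dry ground with the chlorine cylinder.
4. Warden goes back to the marsh camp alone.
5. Warden goes to the dry ground with the reducing agent.
6. Warden goes back to the marsh camp alone.
7. Warden goes to the dry ground with the oxidiser.
8. Warden goes back to the marsh camp with the catalyst vial.
9. Warden goes to the dry ground with the fuel sample.
10. Warden goes back to the marsh camp alone.
11. Warden goes to the dry ground with the peroxide.
12. Warden goes back to the marsh camp alone.
13. Warden goes to the dry ground with the solvent jar.
14. Warden goes back to the marsh camp alone.
15. Warden goes to the dry ground with the acid flask.
16. Warden goes back to the marsh camp alone.
17. Warden goes to the dry ground with the catalyst vial.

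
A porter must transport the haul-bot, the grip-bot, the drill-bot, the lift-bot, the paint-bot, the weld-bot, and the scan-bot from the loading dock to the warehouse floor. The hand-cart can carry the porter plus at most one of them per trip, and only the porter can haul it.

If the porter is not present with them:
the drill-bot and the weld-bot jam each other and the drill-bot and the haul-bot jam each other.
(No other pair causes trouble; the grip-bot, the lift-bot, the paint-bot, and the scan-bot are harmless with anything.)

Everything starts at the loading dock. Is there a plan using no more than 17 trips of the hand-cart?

Yes — this plan uses 15 crossings (≤ 17):
1. Porter goes to the warehouse floor with the drill-bot.
2. Porter goes back to the loading dock alone.
3. Porter goes to the warehouse floor with the haul-bot.
4. Porter goes back to the loading dock with the drill-bot.
5. Porter goes to the warehouse floor with the weld-bot.
6. Porter goes back to the loading dock alone.
7. Porter goes to the warehouse floor with the grip-bot.
8. Porter goes back to the loading dock alone.
9. Porter goes to the warehouse floor with the lift-bot.
10. Porter goes back to the loading dock alone.
11. Porter goes to the warehouse floor with the paint-bot.
12. Porter goes back to the loading dock alone.
13. Porter goes to the warehouse floor with the scan-bot.
14. Porter goes back to the loading dock alone.
15. Porter goes to the warehouse floor with the drill-bot.

Yes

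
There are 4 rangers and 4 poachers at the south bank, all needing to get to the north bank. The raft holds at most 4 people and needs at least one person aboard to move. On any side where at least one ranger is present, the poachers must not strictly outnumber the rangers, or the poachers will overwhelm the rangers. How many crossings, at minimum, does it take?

5

Counting alone: each trip to the north bank takes at most 4 across and each return brings at least 1 back, so after t trips out (and t−1 returns) at most 4t − (t−1) of the 8 are across; that first reaches 8 at t = 3, so at least 5 crossings are needed.
The plan below uses exactly 5 crossings, so it is optimal:
1. 2 poachers → the north bank.  (the south bank: 4R 2P; the north bank: 0R 2P)
2. 1 poacher ← the south bank.  (the south bank: 4R 3P; the north bank: 0R 1P)
3. 4 rangers → the north bank.  (the south bank: 0R 3P; the north bank: 4R 1P)
4. 1 poacher ← the south bank.  (the south bank: 0R 4P; the north bank: 4R 0P)
5. 4 poachers → the north bank.  (the south bank: 0R 0P; the north bank: 4R 4P)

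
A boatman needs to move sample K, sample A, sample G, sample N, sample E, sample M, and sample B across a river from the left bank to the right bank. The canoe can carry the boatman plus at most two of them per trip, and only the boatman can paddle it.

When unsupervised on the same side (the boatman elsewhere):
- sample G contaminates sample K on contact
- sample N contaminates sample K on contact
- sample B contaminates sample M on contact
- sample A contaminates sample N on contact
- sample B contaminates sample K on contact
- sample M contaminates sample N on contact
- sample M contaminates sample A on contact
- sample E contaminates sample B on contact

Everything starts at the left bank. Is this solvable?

No

Whatever the first load, the items left behind include a forbidden pair without the boatman. No opening move is safe, so no plan exists.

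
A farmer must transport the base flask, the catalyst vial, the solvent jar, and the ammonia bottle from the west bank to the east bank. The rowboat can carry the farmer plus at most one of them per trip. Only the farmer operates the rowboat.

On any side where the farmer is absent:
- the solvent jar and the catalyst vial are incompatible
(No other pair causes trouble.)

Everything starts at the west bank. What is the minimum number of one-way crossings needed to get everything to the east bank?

7

Counting alone: the farmer can take at most 1 across per trip to the east bank, so moving all 4 needs at least 4 loaded trips out, with a return between consecutive ones — at least 7 crossings.
The plan below uses exactly 7 crossings, so it is optimal:
1. Farmer goes to the east bank with the catalyst vial.  [the west bank: the ammonia bottle, the base flask, the solvent jar | the east bank: the catalyst vial]
2. Farmer goes back to the west bank alone.  [the west bank: the ammonia bottle, the base flask, the solvent jar | the east bank: the catalyst vial]
3. Farmer goes to the east bank with the base flask.  [the west bank: the ammonia bottle, the solvent jar | the east bank: the base flask, the catalyst vial]
4. Farmer goes back to the west bank alone.  [the west bank: the ammonia bottle, the solvent jar | the east bank: the base flask, the catalyst vial]
5. Farmer goes to the east bank with the ammonia bottle.  [the west bank: the solvent jar | the east bank: the ammonia bottle, the base flask, the catalyst vial]
6. Farmer goes back to the west bank alone.  [the west bank: the solvent jar | the east bank: the ammonia bottle, the base flask, the catalyst vial]
7. Farmer goes to the east bank with the solvent jar.  [the west bank: — | the east bank: the ammonia bottle, the base flask, the catalyst vial, the solvent jar]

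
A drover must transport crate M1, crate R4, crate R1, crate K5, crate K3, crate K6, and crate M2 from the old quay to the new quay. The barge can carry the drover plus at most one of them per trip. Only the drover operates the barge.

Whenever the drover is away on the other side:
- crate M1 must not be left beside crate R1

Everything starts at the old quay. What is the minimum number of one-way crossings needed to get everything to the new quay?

13

Counting alone: the drover can take at most 1 across per trip to the new quay, so moving all 7 needs at least 7 loaded trips out, with a return between consecutive ones — at least 13 crossings.
The plan below uses exactly 13 crossings, so it is optimal:
1. Drover goes to the new quay with crate M1.
2. Drover goes back to the old quay alone.
3. Drover goes to the new quay with crate R4.
4. Drover goes back to the old quay alone.
5. Drover goes to the new quay with crate K5.
6. Drover goes back to the old quay alone.
7. Drover goes to the new quay with crate K3.
8. Drover goes back to the old quay alone.
9. Drover goes to the new quay with crate K6.
10. Drover goes back to the old quay alone.
11. Drover goes to the new quay with crate M2.
12. Drover goes back to the old quay alone.
13. Drover goes to the new quay with crate R1.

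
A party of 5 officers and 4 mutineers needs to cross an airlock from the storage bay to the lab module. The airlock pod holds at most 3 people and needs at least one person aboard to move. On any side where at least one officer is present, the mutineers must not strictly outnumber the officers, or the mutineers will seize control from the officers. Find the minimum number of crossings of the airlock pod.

7

Counting alone: each trip to the lab module takes at most 3 across and each return brings at least 1 back, so after t trips out (and t−1 returns) at most 3t − (t−1) of the 9 are across; that first reaches 9 at t = 4, so at least 7 crossings are needed.
The plan below uses exactly 7 crossings, so it is optimal:
1. 3 mutineers → the lab module.  (the storage bay: 5O 1M; the lab module: 0O 3M)
2. 1 mutineer ← the storage bay.  (the storage bay: 5O 2M; the lab module: 0O 2M)
3. 3 officers → the lab module.  (the storage bay: 2O 2M; the lab module: 3O 2M)
4. 1 officer ← the storage bay.  (the storage bay: 3O 2M; the lab module: 2O 2M)
5. 2 officers and 1 mutineer → the lab module.  (the storage bay: 1O 1M; the lab module: 4O 3M)
6. 1 officer ← the storage bay.  (the storage bay: 2O 1M; the lab module: 3O 3M)
7. 2 officers and 1 mutineer → the lab module.  (the storage bay: 0O 0M; the lab module: 5O 4M)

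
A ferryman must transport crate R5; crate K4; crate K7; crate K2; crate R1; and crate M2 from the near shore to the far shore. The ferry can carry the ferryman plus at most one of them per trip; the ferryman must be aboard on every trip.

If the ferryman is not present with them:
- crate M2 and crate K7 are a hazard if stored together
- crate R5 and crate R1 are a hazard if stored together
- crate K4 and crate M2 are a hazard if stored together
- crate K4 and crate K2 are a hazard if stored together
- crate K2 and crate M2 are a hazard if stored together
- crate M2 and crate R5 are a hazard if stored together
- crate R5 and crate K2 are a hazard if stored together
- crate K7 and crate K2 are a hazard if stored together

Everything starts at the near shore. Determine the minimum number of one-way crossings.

Whatever the first load, the items left behind include a forbidden pair without the ferryman. No opening move is safe, so no plan exists.

impossible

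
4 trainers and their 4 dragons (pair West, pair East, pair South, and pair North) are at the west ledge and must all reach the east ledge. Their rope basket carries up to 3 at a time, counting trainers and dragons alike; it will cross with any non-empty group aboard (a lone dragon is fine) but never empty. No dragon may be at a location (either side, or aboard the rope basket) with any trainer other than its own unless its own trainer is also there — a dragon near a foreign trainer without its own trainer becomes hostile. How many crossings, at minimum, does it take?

9

Counting alone: each trip to the east ledge takes at most 3 across and each return brings at least 1 back, so after t trips out (and t−1 returns) at most 3t − (t−1) of the 8 are across; that first reaches 8 at t = 4, so at least 7 crossings are needed.
The safety rule pushes this higher. Following every safe sequence of crossings, the most of the 8 that can be at the east ledge as the rope basket arrives there on crossing 7 is 7 — never all 8.
So no plan with fewer than 9 crossings exists, and this one achieves 9:
1. dragon West and trainer West cross → the east ledge.
2. trainer West crosses ← the west ledge.
3. dragon East, trainer East, and trainer West cross → the east ledge.
4. dragon West and trainer West cross ← the west ledge.
5. trainer North, trainer South, and trainer West cross → the east ledge.
6. dragon East crosses ← the west ledge.
7. dragon East and dragon West cross → the east ledge.
8. dragon West crosses ← the west ledge.
9. dragon North, dragon South, and dragon West cross → the east ledge.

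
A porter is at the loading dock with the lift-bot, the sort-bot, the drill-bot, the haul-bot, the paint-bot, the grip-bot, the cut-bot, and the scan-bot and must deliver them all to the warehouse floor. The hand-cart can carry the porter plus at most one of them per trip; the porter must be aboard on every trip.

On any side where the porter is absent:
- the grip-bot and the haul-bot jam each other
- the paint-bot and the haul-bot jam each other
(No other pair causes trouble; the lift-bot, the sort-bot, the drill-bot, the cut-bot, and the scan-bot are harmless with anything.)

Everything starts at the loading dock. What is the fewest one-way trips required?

17

Counting alone: the porter can take at most 1 across per trip to the warehouse floor, so moving all 8 needs at least 8 loaded trips out, with a return between consecutive ones — at least 15 crossings.
The safety rule pushes this higher. Following every safe sequence of crossings, the most of the 8 that can be at the warehouse floor as the hand-cart arrives there on crossing 15 is 7 — never all 8.
So no plan with fewer than 17 crossings exists, and this one achieves 17:
1. Porter goes to the warehouse floor with the haul-bot.  [the loading dock: the cut-bot, the drill-bot, the grip-bot, the lift-bot, the paint-bot, the scan-bot, the sort-bot | the warehouse floor: the haul-bot]
2. Porter goes back to the loading dock alone.  [the loading dock: the cut-bot, the drill-bot, the grip-bot, the lift-bot, the paint-bot, the scan-bot, the sort-bot | the warehouse floor: the haul-bot]
3. Porter goes to the warehouse floor with the lift-bot.  [the loading dock: the cut-bot, the drill-bot, the grip-bot, the paint-bot, the scan-bot, the sort-bot | the warehouse floor: the haul-bot, the lift-bot]
4. Porter goes back to the loading dock alone.  [the loading dock: the cut-bot, the drill-bot, the grip-bot, the paint-bot, the scan-bot, the sort-bot | the warehouse floor: the haul-bot, the lift-bot]
5. Porter goes to the warehouse floor with the sort-bot.  [the loading dock: the cut-bot, the drill-bot, the grip-bot, the paint-bot, the scan-bot | the warehouse floor: the haul-bot, the lift-bot, the sort-bot]
6. Porter goes back to the loading dock alone.  [the loading dock: the cut-bot, the drill-bot, the grip-bot, the paint-bot, the scan-bot | the warehouse floor: the haul-bot, the lift-bot, the sort-bot]
7. Porter goes to the warehouse floor with the drill-bot.  [the loading dock: the cut-bot, the grip-bot, the paint-bot, the scan-bot | the warehouse floor: the drill-bot, the haul-bot, the lift-bot, the sort-bot]
8. Porter goes back to the loading dock alone.  [the loading dock: the cut-bot, the grip-bot, the paint-bot, the scan-bot | the warehouse floor: the drill-bot, the haul-bot, the lift-bot, the sort-bot]
9. Porter goes to the warehouse floor with the paint-bot.  [the loading dock: the cut-bot, the grip-bot, the scan-bot | the warehouse floor: the drill-bot, the haul-bot, the lift-bot, the paint-bot, the sort-bot]
10. Porter goes back to the loading dock with the haul-bot.  [the loading dock: the cut-bot, the grip-bot, the haul-bot, the scan-bot | the warehouse floor: the drill-bot, the lift-bot, the paint-bot, the sort-bot]
11. Porter goes to the warehouse floor with the grip-bot.  [the loading dock: the cut-bot, the haul-bot, the scan-bot | the warehouse floor: the drill-bot, the grip-bot, the lift-bot, the paint-bot, the sort-bot]
12. Porter goes back to the loading dock alone.  [the loading dock: the cut-bot, the haul-bot, the scan-bot | the warehouse floor: the drill-bot, the grip-bot, the lift-bot, the paint-bot, the sort-bot]
13. Porter goes to the warehouse floor with the cut-bot.  [the loading dock: the haul-bot, the scan-bot | the warehouse floor: the cut-bot, the drill-bot, the grip-bot, the lift-bot, the paint-bot, the sort-bot]
14. Porter goes back to the loading dock alone.  [the loading dock: the haul-bot, the scan-bot | the warehouse floor: the cut-bot, the drill-bot, the grip-bot, the lift-bot, the paint-bot, the sort-bot]
15. Porter goes to the warehouse floor with the scan-bot.  [the loading dock: the haul-bot | the warehouse floor: the cut-bot, the drill-bot, the grip-bot, the lift-bot, the paint-bot, the scan-bot, the sort-bot]
16. Porter goes back to the loading dock alone.  [the loading dock: the haul-bot | the warehouse floor: the cut-bot, the drill-bot, the grip-bot, the lift-bot, the paint-bot, the scan-bot, the sort-bot]
17. Porter goes to the warehouse floor with the haul-bot.  [the loading dock: — | the warehouse floor: the cut-bot, the drill-bot, the grip-bot, the haul-bot, the lift-bot, the paint-bot, the scan-bot, the sort-bot]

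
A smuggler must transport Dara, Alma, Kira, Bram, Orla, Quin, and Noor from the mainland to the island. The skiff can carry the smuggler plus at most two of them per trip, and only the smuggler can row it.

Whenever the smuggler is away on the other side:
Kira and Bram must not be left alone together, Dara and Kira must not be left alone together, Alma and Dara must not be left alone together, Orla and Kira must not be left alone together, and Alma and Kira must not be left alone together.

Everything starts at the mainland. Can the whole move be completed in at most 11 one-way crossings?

Yes — this plan uses 11 crossings (≤ 11):
1. Smuggler goes to the island with Dara and Kira.  [the mainland: Alma, Bram, Noor, Orla, Quin | the island: Dara, Kira]
2. Smuggler goes back to the mainland with Dara.  [the mainland: Alma, Bram, Dara, Noor, Orla, Quin | the island: Kira]
3. Smuggler goes to the island with Bram and Dara.  [the mainland: Alma, Noor, Orla, Quin | the island: Bram, Dara, Kira]
4. Smuggler goes back to the mainland with Kira.  [the mainland: Alma, Kira, Noor, Orla, Quin | the island: Bram, Dara]
5. Smuggler goes to the island with Alma and Orla.  [the mainland: Kira, Noor, Quin | the island: Alma, Bram, Dara, Orla]
6. Smuggler goes back to the mainland with Dara.  [the mainland: Dara, Kira, Noor, Quin | the island: Alma, Bram, Orla]
7. Smuggler goes to the island with Dara and Quin.  [the mainland: Kira, Noor | the island: Alma, Bram, Dara, Orla, Quin]
8. Smuggler goes back to the mainland with Dara.  [the mainland: Dara, Kira, Noor | the island: Alma, Bram, Orla, Quin]
9. Smuggler goes to the island with Dara and Noor.  [the mainland: Kira | the island: Alma, Bram, Dara, Noor, Orla, Quin]
10. Smuggler goes back to the mainland with Dara.  [the mainland: Dara, Kira | the island: Alma, Bram, Noor, Orla, Quin]
11. Smuggler goes to the island with Dara and Kira.  [the mainland: — | the island: Alma, Bram, Dara, Kira, Noor, Orla, Quin]

Yes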